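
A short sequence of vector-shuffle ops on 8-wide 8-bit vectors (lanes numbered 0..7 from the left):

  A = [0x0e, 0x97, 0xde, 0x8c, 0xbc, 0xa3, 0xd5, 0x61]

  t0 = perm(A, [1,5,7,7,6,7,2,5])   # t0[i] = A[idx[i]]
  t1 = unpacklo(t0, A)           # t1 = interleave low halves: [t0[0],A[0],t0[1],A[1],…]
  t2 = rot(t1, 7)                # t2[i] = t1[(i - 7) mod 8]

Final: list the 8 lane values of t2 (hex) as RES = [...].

t0 = [0x97, 0xa3, 0x61, 0x61, 0xd5, 0x61, 0xde, 0xa3]
t1 = [0x97, 0x0e, 0xa3, 0x97, 0x61, 0xde, 0x61, 0x8c]
t2 = [0x0e, 0xa3, 0x97, 0x61, 0xde, 0x61, 0x8c, 0x97]

RES = [ 0x0e  0xa3  0x97  0x61  0xde  0x61  0x8c  0x97 ]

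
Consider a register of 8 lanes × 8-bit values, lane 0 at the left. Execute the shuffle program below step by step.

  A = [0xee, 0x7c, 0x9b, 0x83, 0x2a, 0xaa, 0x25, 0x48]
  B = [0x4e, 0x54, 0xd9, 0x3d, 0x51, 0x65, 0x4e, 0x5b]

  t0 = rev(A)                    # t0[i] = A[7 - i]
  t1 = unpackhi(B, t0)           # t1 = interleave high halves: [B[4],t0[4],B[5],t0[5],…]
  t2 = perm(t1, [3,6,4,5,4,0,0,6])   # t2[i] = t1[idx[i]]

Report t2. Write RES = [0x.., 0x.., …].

→ t0 |48|25|aa|2a|83|9b|7c|ee|
→ t1 |51|83|65|9b|4e|7c|5b|ee|
→ t2 |9b|5b|4e|7c|4e|51|51|5b|

RES = [0x9b, 0x5b, 0x4e, 0x7c, 0x4e, 0x51, 0x51, 0x5b]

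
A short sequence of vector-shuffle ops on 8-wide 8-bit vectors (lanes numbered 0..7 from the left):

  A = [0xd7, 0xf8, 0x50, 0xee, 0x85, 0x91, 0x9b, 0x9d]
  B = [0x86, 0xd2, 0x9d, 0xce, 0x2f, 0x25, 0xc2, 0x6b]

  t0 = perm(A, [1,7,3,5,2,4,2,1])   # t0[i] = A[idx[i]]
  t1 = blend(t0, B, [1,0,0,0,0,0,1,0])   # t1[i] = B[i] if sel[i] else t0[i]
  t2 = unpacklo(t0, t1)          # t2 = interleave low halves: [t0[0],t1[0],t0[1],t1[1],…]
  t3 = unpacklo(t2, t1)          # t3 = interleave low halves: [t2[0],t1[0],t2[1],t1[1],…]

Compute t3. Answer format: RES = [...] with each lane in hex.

→ t0 |f8|9d|ee|91|50|85|50|f8|
→ t1 |86|9d|ee|91|50|85|c2|f8|
→ t2 |f8|86|9d|9d|ee|ee|91|91|
→ t3 |f8|86|86|9d|9d|ee|9d|91|

RES = [ 0xf8  0x86  0x86  0x9d  0x9d  0xee  0x9d  0x91 ]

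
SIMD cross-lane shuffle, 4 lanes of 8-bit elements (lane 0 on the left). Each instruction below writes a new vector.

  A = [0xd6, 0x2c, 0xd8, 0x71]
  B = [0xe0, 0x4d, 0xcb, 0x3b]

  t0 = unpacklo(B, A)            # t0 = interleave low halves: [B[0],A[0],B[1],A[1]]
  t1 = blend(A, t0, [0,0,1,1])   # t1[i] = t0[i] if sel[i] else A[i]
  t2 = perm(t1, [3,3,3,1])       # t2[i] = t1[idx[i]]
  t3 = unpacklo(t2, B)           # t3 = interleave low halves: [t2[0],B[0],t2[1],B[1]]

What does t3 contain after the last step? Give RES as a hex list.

RES = [0x2c, 0xe0, 0x2c, 0x4d]

→ t0 |e0|d6|4d|2c|
→ t1 |d6|2c|4d|2c|
→ t2 |2c|2c|2c|2c|
→ t3 |2c|e0|2c|4d|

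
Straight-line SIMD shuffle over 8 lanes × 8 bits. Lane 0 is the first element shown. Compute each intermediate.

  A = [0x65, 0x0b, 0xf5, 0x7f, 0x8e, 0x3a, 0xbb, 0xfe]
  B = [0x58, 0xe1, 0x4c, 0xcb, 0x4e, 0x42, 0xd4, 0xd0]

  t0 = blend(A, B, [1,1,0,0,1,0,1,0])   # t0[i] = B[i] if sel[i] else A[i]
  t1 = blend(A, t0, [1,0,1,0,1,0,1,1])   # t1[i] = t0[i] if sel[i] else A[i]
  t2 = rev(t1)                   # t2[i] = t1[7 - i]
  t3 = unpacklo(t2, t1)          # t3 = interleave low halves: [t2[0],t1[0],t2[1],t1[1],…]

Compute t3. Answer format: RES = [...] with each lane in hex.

RES = [ 0xfe  0x58  0xd4  0x0b  0x3a  0xf5  0x4e  0x7f ]

t0 = [0x58, 0xe1, 0xf5, 0x7f, 0x4e, 0x3a, 0xd4, 0xfe]
t1 = [0x58, 0x0b, 0xf5, 0x7f, 0x4e, 0x3a, 0xd4, 0xfe]
t2 = [0xfe, 0xd4, 0x3a, 0x4e, 0x7f, 0xf5, 0x0b, 0x58]
t3 = [0xfe, 0x58, 0xd4, 0x0b, 0x3a, 0xf5, 0x4e, 0x7f]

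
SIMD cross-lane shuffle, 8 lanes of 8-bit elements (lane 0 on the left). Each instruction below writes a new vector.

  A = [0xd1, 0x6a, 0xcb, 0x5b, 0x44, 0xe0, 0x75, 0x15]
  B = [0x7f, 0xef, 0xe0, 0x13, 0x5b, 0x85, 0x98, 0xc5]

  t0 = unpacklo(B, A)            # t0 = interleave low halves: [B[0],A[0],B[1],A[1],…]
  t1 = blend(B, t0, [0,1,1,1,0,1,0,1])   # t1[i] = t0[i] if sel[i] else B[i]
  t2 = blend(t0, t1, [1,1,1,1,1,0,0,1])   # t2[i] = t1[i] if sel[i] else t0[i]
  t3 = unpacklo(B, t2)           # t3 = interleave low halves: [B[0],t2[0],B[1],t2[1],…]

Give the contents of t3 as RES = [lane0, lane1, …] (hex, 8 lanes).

RES = [ 0x7f  0x7f  0xef  0xd1  0xe0  0xef  0x13  0x6a ]

→ t0 |7f|d1|ef|6a|e0|cb|13|5b|
→ t1 |7f|d1|ef|6a|5b|cb|98|5b|
→ t2 |7f|d1|ef|6a|5b|cb|13|5b|
→ t3 |7f|7f|ef|d1|e0|ef|13|6a|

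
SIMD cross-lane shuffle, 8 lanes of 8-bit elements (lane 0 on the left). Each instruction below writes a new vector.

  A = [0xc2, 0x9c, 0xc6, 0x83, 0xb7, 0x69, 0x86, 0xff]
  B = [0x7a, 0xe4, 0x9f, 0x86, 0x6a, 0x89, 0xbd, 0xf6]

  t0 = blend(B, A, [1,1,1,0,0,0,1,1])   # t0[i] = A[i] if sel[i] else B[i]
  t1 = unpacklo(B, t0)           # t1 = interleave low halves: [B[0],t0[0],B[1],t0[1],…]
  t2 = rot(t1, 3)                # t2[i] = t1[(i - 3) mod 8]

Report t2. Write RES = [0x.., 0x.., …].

RES = [ 0xc6  0x86  0x86  0x7a  0xc2  0xe4  0x9c  0x9f ]

t0 = [0xc2, 0x9c, 0xc6, 0x86, 0x6a, 0x89, 0x86, 0xff]
t1 = [0x7a, 0xc2, 0xe4, 0x9c, 0x9f, 0xc6, 0x86, 0x86]
t2 = [0xc6, 0x86, 0x86, 0x7a, 0xc2, 0xe4, 0x9c, 0x9f]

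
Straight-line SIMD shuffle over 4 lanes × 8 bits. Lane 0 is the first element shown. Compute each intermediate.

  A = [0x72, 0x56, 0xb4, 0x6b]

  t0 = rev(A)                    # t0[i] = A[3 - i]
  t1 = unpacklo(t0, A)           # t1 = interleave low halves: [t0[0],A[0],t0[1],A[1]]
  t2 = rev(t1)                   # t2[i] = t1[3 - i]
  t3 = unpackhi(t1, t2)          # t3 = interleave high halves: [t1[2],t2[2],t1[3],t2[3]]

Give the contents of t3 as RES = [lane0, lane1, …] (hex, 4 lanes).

RES = [0xb4, 0x72, 0x56, 0x6b]

  t0: 6b b4 56 72
  t1: 6b 72 b4 56
  t2: 56 b4 72 6b
  t3: b4 72 56 6b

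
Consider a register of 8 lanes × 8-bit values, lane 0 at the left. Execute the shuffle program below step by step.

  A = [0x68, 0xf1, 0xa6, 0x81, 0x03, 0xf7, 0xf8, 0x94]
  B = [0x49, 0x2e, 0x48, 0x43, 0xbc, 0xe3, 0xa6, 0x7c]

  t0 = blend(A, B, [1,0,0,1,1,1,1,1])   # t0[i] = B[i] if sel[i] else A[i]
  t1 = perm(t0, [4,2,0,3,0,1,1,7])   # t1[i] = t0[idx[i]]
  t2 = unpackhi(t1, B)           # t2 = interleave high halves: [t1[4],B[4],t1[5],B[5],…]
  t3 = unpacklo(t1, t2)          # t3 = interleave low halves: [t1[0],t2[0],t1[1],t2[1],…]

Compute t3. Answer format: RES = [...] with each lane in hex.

→ t0 |49|f1|a6|43|bc|e3|a6|7c|
→ t1 |bc|a6|49|43|49|f1|f1|7c|
→ t2 |49|bc|f1|e3|f1|a6|7c|7c|
→ t3 |bc|49|a6|bc|49|f1|43|e3|

RES = [0xbc, 0x49, 0xa6, 0xbc, 0x49, 0xf1, 0x43, 0xe3]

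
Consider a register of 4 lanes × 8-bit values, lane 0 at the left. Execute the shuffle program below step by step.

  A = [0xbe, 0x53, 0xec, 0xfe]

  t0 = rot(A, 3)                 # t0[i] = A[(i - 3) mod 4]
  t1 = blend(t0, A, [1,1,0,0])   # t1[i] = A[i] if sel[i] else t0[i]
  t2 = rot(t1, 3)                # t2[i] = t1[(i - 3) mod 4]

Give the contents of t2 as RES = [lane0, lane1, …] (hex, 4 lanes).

→ t0 |53|ec|fe|be|
→ t1 |be|53|fe|be|
→ t2 |53|fe|be|be|

RES = [0x53, 0xfe, 0xbe, 0xbe]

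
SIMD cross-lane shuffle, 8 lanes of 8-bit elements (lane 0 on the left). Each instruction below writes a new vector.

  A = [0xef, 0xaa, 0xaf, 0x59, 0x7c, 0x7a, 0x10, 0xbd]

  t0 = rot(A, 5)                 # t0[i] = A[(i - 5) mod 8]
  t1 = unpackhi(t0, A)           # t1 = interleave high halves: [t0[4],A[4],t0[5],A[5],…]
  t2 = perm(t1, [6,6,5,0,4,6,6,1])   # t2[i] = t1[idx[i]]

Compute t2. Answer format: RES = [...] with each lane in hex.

RES = [ 0xaf  0xaf  0x10  0xbd  0xaa  0xaf  0xaf  0x7c ]

  t0: 59 7c 7a 10 bd ef aa af
  t1: bd 7c ef 7a aa 10 af bd
  t2: af af 10 bd aa af af 7c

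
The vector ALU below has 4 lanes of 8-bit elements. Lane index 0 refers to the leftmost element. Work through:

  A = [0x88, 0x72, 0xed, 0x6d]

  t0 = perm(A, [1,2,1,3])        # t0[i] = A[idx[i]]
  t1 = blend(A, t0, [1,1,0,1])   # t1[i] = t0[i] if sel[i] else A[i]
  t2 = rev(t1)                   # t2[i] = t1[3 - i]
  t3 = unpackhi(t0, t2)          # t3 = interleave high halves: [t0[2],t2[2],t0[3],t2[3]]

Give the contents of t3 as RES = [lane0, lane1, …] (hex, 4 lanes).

  t0: 72 ed 72 6d
  t1: 72 ed ed 6d
  t2: 6d ed ed 72
  t3: 72 ed 6d 72

RES = [ 0x72  0xed  0x6d  0x72 ]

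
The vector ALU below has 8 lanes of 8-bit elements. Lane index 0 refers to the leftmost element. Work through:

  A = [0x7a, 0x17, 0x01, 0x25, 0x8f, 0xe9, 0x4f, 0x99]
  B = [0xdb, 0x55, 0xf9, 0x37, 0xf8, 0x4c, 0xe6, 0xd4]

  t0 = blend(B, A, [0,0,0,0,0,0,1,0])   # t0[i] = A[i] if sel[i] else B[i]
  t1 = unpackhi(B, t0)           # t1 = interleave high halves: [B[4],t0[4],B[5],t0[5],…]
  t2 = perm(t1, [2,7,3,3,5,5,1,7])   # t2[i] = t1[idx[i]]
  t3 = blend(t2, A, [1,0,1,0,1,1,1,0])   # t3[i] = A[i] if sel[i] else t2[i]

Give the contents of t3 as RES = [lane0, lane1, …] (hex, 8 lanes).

t0 = [0xdb, 0x55, 0xf9, 0x37, 0xf8, 0x4c, 0x4f, 0xd4]
t1 = [0xf8, 0xf8, 0x4c, 0x4c, 0xe6, 0x4f, 0xd4, 0xd4]
t2 = [0x4c, 0xd4, 0x4c, 0x4c, 0x4f, 0x4f, 0xf8, 0xd4]
t3 = [0x7a, 0xd4, 0x01, 0x4c, 0x8f, 0xe9, 0x4f, 0xd4]

RES = [0x7a, 0xd4, 0x01, 0x4c, 0x8f, 0xe9, 0x4f, 0xd4]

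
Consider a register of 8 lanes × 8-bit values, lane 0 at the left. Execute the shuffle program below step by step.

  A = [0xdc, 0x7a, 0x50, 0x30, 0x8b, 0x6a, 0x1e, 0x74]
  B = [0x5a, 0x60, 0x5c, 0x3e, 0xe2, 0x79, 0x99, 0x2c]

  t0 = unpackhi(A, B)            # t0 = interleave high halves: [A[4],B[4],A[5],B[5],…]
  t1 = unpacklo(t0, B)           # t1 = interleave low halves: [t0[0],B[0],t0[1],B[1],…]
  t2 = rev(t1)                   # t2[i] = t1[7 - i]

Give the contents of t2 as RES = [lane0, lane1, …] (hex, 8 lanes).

RES = [0x3e, 0x79, 0x5c, 0x6a, 0x60, 0xe2, 0x5a, 0x8b]

→ t0 |8b|e2|6a|79|1e|99|74|2c|
→ t1 |8b|5a|e2|60|6a|5c|79|3e|
→ t2 |3e|79|5c|6a|60|e2|5a|8b|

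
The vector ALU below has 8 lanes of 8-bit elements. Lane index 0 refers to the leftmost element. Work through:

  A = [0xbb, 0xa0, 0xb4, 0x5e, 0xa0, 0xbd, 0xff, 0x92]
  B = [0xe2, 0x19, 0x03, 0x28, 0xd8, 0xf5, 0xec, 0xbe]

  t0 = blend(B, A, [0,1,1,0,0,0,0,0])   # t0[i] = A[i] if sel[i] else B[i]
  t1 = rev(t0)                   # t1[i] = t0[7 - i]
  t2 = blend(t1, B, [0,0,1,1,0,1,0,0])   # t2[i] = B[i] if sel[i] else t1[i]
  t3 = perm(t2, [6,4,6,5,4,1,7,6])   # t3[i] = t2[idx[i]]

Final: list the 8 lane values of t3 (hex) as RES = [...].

RES = [ 0xa0  0x28  0xa0  0xf5  0x28  0xec  0xe2  0xa0 ]

→ t0 |e2|a0|b4|28|d8|f5|ec|be|
→ t1 |be|ec|f5|d8|28|b4|a0|e2|
→ t2 |be|ec|03|28|28|f5|a0|e2|
→ t3 |a0|28|a0|f5|28|ec|e2|a0|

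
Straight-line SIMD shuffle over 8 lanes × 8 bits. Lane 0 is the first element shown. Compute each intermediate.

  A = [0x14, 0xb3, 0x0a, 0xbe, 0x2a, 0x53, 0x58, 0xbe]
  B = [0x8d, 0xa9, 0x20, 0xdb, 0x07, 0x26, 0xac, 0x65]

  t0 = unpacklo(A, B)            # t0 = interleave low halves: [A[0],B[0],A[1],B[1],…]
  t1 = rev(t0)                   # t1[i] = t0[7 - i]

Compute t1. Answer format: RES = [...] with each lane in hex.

t0 = [0x14, 0x8d, 0xb3, 0xa9, 0x0a, 0x20, 0xbe, 0xdb]
t1 = [0xdb, 0xbe, 0x20, 0x0a, 0xa9, 0xb3, 0x8d, 0x14]

RES = [0xdb, 0xbe, 0x20, 0x0a, 0xa9, 0xb3, 0x8d, 0x14]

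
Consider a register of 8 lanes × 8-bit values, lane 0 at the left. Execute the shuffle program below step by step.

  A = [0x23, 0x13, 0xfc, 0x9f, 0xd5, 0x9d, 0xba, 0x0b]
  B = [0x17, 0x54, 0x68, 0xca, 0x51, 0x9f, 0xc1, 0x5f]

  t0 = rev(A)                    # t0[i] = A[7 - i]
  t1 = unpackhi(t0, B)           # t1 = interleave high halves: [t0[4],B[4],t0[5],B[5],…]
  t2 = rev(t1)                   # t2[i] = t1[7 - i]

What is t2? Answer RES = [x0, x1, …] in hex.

  t0: 0b ba 9d d5 9f fc 13 23
  t1: 9f 51 fc 9f 13 c1 23 5f
  t2: 5f 23 c1 13 9f fc 51 9f

RES = [0x5f, 0x23, 0xc1, 0x13, 0x9f, 0xfc, 0x51, 0x9f]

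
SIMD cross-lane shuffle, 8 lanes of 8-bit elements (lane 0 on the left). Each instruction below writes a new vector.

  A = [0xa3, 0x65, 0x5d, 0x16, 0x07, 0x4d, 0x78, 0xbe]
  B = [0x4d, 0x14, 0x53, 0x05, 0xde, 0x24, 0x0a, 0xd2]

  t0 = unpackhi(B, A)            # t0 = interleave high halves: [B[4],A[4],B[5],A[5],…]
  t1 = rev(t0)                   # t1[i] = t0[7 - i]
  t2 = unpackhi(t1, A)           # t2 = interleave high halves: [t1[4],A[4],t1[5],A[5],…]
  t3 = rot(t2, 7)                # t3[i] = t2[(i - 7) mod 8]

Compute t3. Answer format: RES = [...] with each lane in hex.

RES = [ 0x07  0x24  0x4d  0x07  0x78  0xde  0xbe  0x4d ]

→ t0 |de|07|24|4d|0a|78|d2|be|
→ t1 |be|d2|78|0a|4d|24|07|de|
→ t2 |4d|07|24|4d|07|78|de|be|
→ t3 |07|24|4d|07|78|de|be|4d|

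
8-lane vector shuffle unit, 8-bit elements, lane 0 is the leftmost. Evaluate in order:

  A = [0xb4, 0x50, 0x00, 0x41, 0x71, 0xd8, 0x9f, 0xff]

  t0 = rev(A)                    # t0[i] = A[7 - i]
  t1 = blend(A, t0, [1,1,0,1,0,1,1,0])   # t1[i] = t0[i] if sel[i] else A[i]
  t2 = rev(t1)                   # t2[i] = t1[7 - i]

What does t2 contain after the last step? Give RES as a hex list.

RES = [ 0xff  0x50  0x00  0x71  0x71  0x00  0x9f  0xff ]

t0 = [0xff, 0x9f, 0xd8, 0x71, 0x41, 0x00, 0x50, 0xb4]
t1 = [0xff, 0x9f, 0x00, 0x71, 0x71, 0x00, 0x50, 0xff]
t2 = [0xff, 0x50, 0x00, 0x71, 0x71, 0x00, 0x9f, 0xff]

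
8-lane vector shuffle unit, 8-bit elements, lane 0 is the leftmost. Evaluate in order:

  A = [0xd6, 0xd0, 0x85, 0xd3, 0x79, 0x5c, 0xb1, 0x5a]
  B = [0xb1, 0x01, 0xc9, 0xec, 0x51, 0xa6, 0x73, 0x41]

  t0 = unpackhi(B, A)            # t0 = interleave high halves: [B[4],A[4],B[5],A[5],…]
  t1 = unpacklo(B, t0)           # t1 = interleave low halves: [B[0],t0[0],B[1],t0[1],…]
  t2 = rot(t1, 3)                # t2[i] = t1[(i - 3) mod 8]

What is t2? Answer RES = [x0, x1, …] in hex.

RES = [0xa6, 0xec, 0x5c, 0xb1, 0x51, 0x01, 0x79, 0xc9]

t0 = [0x51, 0x79, 0xa6, 0x5c, 0x73, 0xb1, 0x41, 0x5a]
t1 = [0xb1, 0x51, 0x01, 0x79, 0xc9, 0xa6, 0xec, 0x5c]
t2 = [0xa6, 0xec, 0x5c, 0xb1, 0x51, 0x01, 0x79, 0xc9]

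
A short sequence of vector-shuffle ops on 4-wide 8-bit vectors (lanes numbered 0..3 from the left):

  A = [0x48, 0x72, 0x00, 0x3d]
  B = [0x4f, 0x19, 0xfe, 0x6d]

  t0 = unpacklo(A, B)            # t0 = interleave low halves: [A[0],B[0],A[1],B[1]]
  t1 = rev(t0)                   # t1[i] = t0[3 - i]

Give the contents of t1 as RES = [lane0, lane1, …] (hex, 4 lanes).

RES = [0x19, 0x72, 0x4f, 0x48]

→ t0 |48|4f|72|19|
→ t1 |19|72|4f|48|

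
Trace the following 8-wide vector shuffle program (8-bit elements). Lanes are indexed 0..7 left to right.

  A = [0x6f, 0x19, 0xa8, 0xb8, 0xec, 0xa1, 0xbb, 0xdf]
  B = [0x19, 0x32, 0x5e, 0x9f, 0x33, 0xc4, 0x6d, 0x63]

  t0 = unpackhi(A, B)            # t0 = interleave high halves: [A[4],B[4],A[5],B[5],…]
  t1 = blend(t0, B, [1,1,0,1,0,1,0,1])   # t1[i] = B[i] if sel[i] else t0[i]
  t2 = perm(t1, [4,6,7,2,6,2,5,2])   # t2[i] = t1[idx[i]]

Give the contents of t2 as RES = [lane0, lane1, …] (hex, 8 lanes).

RES = [0xbb, 0xdf, 0x63, 0xa1, 0xdf, 0xa1, 0xc4, 0xa1]

  t0: ec 33 a1 c4 bb 6d df 63
  t1: 19 32 a1 9f bb c4 df 63
  t2: bb df 63 a1 df a1 c4 a1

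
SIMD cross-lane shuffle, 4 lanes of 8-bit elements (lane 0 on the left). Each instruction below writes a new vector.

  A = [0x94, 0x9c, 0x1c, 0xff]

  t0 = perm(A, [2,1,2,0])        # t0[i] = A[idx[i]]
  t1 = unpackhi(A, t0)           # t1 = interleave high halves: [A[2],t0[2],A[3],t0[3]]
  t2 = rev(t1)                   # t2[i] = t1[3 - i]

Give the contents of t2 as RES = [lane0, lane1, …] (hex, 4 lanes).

RES = [0x94, 0xff, 0x1c, 0x1c]

  t0: 1c 9c 1c 94
  t1: 1c 1c ff 94
  t2: 94 ff 1c 1c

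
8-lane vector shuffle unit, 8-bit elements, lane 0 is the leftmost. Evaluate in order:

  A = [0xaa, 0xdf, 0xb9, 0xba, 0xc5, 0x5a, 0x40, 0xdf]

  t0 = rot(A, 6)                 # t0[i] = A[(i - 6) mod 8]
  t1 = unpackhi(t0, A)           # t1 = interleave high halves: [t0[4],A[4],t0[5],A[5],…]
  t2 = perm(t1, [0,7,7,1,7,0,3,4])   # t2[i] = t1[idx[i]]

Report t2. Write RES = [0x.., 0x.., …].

RES = [ 0x40  0xdf  0xdf  0xc5  0xdf  0x40  0x5a  0xaa ]

→ t0 |b9|ba|c5|5a|40|df|aa|df|
→ t1 |40|c5|df|5a|aa|40|df|df|
→ t2 |40|df|df|c5|df|40|5a|aa|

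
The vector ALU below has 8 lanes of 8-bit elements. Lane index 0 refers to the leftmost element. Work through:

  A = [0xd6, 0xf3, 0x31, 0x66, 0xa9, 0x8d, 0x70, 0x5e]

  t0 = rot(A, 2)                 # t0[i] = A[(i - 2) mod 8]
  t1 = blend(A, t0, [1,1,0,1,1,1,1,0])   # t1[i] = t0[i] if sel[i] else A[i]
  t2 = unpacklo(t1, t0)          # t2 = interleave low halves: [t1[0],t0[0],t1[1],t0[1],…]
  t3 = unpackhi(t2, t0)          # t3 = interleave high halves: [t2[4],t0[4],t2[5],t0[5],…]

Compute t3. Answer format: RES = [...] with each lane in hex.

→ t0 |70|5e|d6|f3|31|66|a9|8d|
→ t1 |70|5e|31|f3|31|66|a9|5e|
→ t2 |70|70|5e|5e|31|d6|f3|f3|
→ t3 |31|31|d6|66|f3|a9|f3|8d|

RES = [ 0x31  0x31  0xd6  0x66  0xf3  0xa9  0xf3  0x8d ]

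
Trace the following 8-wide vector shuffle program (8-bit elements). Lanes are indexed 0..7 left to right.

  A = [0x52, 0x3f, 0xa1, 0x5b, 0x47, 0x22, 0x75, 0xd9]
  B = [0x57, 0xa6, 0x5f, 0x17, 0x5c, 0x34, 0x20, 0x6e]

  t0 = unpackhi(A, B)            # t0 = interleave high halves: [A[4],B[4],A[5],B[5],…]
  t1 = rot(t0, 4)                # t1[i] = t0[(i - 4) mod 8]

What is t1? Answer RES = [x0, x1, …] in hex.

t0 = [0x47, 0x5c, 0x22, 0x34, 0x75, 0x20, 0xd9, 0x6e]
t1 = [0x75, 0x20, 0xd9, 0x6e, 0x47, 0x5c, 0x22, 0x34]

RES = [ 0x75  0x20  0xd9  0x6e  0x47  0x5c  0x22  0x34 ]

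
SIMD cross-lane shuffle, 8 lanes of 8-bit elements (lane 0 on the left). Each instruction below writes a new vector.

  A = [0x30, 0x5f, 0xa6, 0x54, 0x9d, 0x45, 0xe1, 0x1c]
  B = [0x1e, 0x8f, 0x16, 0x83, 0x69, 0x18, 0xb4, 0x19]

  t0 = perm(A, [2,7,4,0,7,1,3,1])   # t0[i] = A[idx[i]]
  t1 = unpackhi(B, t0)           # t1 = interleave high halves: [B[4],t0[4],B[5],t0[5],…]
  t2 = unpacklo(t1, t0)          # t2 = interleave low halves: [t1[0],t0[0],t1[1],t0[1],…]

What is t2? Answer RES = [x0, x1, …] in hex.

RES = [ 0x69  0xa6  0x1c  0x1c  0x18  0x9d  0x5f  0x30 ]

→ t0 |a6|1c|9d|30|1c|5f|54|5f|
→ t1 |69|1c|18|5f|b4|54|19|5f|
→ t2 |69|a6|1c|1c|18|9d|5f|30|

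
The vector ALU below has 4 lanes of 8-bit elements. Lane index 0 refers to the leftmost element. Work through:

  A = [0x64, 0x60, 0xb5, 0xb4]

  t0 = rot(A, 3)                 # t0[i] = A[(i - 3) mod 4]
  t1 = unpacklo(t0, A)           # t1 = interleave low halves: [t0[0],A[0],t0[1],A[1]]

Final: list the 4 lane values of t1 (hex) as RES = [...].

RES = [0x60, 0x64, 0xb5, 0x60]

  t0: 60 b5 b4 64
  t1: 60 64 b5 60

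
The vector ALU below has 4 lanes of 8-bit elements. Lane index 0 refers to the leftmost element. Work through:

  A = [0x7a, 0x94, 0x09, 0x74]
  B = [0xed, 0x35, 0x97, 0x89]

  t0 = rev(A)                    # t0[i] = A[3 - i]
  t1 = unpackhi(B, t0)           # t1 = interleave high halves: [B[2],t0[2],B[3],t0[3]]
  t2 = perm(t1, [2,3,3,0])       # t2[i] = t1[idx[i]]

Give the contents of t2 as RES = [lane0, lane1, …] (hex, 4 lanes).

RES = [0x89, 0x7a, 0x7a, 0x97]

  t0: 74 09 94 7a
  t1: 97 94 89 7a
  t2: 89 7a 7a 97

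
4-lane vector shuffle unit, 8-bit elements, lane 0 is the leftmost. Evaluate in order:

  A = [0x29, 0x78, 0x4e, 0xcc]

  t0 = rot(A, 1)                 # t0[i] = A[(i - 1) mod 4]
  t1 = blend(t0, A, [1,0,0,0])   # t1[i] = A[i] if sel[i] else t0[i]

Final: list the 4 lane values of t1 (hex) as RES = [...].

RES = [0x29, 0x29, 0x78, 0x4e]

t0 = [0xcc, 0x29, 0x78, 0x4e]
t1 = [0x29, 0x29, 0x78, 0x4e]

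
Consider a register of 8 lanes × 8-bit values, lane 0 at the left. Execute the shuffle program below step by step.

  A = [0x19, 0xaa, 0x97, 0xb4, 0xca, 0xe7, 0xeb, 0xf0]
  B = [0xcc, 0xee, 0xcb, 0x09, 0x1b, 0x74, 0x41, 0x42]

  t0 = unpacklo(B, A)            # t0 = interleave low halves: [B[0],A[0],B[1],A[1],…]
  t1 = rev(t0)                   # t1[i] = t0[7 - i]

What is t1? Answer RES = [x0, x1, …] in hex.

→ t0 |cc|19|ee|aa|cb|97|09|b4|
→ t1 |b4|09|97|cb|aa|ee|19|cc|

RES = [0xb4, 0x09, 0x97, 0xcb, 0xaa, 0xee, 0x19, 0xcc]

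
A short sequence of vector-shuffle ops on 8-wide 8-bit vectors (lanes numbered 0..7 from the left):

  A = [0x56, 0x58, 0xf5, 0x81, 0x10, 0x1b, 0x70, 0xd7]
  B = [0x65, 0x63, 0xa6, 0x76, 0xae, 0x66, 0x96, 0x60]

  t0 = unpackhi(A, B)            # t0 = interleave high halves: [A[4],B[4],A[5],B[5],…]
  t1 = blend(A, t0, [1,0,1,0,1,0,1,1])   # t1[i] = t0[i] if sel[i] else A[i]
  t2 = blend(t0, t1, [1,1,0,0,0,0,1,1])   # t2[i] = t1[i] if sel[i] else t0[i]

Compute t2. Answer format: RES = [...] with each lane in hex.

→ t0 |10|ae|1b|66|70|96|d7|60|
→ t1 |10|58|1b|81|70|1b|d7|60|
→ t2 |10|58|1b|66|70|96|d7|60|

RES = [ 0x10  0x58  0x1b  0x66  0x70  0x96  0xd7  0x60 ]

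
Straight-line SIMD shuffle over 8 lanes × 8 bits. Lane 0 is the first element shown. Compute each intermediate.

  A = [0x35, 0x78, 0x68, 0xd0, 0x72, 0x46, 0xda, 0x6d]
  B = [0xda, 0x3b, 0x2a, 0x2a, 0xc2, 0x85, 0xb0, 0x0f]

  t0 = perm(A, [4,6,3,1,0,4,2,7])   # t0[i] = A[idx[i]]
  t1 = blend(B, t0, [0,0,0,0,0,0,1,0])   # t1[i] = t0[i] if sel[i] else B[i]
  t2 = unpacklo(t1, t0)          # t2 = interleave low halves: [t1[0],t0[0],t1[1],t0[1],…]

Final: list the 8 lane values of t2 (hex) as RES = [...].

RES = [0xda, 0x72, 0x3b, 0xda, 0x2a, 0xd0, 0x2a, 0x78]

  t0: 72 da d0 78 35 72 68 6d
  t1: da 3b 2a 2a c2 85 68 0f
  t2: da 72 3b da 2a d0 2a 78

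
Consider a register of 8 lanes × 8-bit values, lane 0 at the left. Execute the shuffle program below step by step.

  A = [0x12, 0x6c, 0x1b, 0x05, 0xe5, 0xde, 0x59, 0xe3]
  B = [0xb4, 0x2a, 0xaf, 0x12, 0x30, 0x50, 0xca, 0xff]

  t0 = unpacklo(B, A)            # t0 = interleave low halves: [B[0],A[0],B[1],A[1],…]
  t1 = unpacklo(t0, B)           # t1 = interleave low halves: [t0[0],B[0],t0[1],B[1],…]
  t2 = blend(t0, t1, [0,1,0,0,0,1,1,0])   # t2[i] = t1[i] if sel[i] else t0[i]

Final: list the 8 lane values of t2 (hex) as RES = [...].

  t0: b4 12 2a 6c af 1b 12 05
  t1: b4 b4 12 2a 2a af 6c 12
  t2: b4 b4 2a 6c af af 6c 05

RES = [ 0xb4  0xb4  0x2a  0x6c  0xaf  0xaf  0x6c  0x05 ]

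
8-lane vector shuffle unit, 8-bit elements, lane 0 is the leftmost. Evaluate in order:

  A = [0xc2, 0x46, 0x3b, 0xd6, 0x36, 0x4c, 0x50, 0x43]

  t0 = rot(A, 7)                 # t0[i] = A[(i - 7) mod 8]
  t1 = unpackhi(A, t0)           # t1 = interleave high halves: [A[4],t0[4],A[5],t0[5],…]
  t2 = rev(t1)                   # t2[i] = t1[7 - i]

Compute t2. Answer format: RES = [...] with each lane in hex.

t0 = [0x46, 0x3b, 0xd6, 0x36, 0x4c, 0x50, 0x43, 0xc2]
t1 = [0x36, 0x4c, 0x4c, 0x50, 0x50, 0x43, 0x43, 0xc2]
t2 = [0xc2, 0x43, 0x43, 0x50, 0x50, 0x4c, 0x4c, 0x36]

RES = [ 0xc2  0x43  0x43  0x50  0x50  0x4c  0x4c  0x36 ]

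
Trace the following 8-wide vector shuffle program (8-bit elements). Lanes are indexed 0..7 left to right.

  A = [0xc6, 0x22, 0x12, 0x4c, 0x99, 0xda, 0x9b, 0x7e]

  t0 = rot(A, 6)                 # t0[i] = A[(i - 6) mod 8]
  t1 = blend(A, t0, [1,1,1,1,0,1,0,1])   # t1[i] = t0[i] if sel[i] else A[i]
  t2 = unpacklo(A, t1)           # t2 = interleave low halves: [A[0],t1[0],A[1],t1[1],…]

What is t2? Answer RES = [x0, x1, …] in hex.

t0 = [0x12, 0x4c, 0x99, 0xda, 0x9b, 0x7e, 0xc6, 0x22]
t1 = [0x12, 0x4c, 0x99, 0xda, 0x99, 0x7e, 0x9b, 0x22]
t2 = [0xc6, 0x12, 0x22, 0x4c, 0x12, 0x99, 0x4c, 0xda]

RES = [ 0xc6  0x12  0x22  0x4c  0x12  0x99  0x4c  0xda ]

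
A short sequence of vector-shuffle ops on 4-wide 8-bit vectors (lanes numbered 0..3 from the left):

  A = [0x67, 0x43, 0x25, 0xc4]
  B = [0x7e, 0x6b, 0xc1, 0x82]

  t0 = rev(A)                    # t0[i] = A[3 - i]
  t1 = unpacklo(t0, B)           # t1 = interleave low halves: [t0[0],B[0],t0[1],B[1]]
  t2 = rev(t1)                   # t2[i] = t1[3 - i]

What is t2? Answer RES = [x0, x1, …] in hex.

RES = [0x6b, 0x25, 0x7e, 0xc4]

t0 = [0xc4, 0x25, 0x43, 0x67]
t1 = [0xc4, 0x7e, 0x25, 0x6b]
t2 = [0x6b, 0x25, 0x7e, 0xc4]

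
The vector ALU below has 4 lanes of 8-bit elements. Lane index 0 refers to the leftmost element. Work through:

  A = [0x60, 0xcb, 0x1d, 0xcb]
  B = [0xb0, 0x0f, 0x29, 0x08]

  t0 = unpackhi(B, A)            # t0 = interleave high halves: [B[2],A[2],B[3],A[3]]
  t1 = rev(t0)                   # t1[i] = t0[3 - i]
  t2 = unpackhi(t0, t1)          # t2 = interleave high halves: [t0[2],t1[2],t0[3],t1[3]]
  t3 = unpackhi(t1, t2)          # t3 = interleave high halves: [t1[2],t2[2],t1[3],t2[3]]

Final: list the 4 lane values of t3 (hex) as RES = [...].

  t0: 29 1d 08 cb
  t1: cb 08 1d 29
  t2: 08 1d cb 29
  t3: 1d cb 29 29

RES = [0x1d, 0xcb, 0x29, 0x29]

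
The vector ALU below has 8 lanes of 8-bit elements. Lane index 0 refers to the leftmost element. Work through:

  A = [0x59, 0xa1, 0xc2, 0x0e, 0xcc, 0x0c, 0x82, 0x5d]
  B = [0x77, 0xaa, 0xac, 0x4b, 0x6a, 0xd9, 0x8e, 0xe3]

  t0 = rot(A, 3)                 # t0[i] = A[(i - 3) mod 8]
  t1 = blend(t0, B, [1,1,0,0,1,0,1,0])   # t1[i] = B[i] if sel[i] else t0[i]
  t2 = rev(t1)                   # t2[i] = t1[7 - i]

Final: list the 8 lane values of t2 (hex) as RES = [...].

t0 = [0x0c, 0x82, 0x5d, 0x59, 0xa1, 0xc2, 0x0e, 0xcc]
t1 = [0x77, 0xaa, 0x5d, 0x59, 0x6a, 0xc2, 0x8e, 0xcc]
t2 = [0xcc, 0x8e, 0xc2, 0x6a, 0x59, 0x5d, 0xaa, 0x77]

RES = [ 0xcc  0x8e  0xc2  0x6a  0x59  0x5d  0xaa  0x77 ]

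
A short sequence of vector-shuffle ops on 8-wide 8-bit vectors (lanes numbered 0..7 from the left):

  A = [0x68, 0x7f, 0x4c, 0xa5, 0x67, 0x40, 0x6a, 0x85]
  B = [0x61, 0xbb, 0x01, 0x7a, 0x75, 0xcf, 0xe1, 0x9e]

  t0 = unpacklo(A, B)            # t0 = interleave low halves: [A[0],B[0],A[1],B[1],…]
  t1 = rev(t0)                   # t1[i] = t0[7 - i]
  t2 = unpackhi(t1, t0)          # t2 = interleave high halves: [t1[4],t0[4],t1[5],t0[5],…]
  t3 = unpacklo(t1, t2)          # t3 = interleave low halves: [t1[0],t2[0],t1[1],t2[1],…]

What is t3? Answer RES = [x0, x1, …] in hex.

RES = [ 0x7a  0xbb  0xa5  0x4c  0x01  0x7f  0x4c  0x01 ]

→ t0 |68|61|7f|bb|4c|01|a5|7a|
→ t1 |7a|a5|01|4c|bb|7f|61|68|
→ t2 |bb|4c|7f|01|61|a5|68|7a|
→ t3 |7a|bb|a5|4c|01|7f|4c|01|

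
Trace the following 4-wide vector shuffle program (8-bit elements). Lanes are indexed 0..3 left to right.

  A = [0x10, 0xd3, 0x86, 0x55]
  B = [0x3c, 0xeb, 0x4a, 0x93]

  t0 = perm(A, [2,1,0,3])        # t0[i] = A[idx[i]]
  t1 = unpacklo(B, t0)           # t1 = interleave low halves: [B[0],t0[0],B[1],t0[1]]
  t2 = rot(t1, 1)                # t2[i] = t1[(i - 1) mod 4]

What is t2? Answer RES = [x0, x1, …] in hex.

RES = [ 0xd3  0x3c  0x86  0xeb ]

  t0: 86 d3 10 55
  t1: 3c 86 eb d3
  t2: d3 3c 86 eb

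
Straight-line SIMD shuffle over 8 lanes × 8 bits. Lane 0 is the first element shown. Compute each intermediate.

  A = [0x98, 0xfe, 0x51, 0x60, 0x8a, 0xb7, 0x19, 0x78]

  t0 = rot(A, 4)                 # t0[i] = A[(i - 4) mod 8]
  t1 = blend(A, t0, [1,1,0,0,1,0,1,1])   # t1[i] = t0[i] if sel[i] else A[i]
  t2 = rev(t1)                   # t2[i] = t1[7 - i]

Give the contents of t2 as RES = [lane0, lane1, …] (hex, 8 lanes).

t0 = [0x8a, 0xb7, 0x19, 0x78, 0x98, 0xfe, 0x51, 0x60]
t1 = [0x8a, 0xb7, 0x51, 0x60, 0x98, 0xb7, 0x51, 0x60]
t2 = [0x60, 0x51, 0xb7, 0x98, 0x60, 0x51, 0xb7, 0x8a]

RES = [0x60, 0x51, 0xb7, 0x98, 0x60, 0x51, 0xb7, 0x8a]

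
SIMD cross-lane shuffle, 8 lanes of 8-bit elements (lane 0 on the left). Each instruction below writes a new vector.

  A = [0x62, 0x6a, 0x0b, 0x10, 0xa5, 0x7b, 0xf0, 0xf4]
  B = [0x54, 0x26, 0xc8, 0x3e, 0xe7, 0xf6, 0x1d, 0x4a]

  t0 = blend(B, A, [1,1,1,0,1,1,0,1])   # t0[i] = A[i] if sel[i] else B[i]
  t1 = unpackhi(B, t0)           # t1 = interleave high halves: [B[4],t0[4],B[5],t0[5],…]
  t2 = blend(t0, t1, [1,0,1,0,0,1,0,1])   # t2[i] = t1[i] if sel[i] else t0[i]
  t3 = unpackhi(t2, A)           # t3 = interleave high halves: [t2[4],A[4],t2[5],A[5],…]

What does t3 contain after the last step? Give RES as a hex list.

RES = [0xa5, 0xa5, 0x1d, 0x7b, 0x1d, 0xf0, 0xf4, 0xf4]

  t0: 62 6a 0b 3e a5 7b 1d f4
  t1: e7 a5 f6 7b 1d 1d 4a f4
  t2: e7 6a f6 3e a5 1d 1d f4
  t3: a5 a5 1d 7b 1d f0 f4 f4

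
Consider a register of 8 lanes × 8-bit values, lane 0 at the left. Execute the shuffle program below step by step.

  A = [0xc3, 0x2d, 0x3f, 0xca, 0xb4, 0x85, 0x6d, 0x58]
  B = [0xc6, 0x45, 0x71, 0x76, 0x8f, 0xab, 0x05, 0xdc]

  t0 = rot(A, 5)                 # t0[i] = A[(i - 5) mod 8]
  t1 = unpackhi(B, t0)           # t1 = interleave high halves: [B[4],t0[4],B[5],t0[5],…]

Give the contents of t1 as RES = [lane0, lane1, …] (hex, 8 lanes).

RES = [ 0x8f  0x58  0xab  0xc3  0x05  0x2d  0xdc  0x3f ]

→ t0 |ca|b4|85|6d|58|c3|2d|3f|
→ t1 |8f|58|ab|c3|05|2d|dc|3f|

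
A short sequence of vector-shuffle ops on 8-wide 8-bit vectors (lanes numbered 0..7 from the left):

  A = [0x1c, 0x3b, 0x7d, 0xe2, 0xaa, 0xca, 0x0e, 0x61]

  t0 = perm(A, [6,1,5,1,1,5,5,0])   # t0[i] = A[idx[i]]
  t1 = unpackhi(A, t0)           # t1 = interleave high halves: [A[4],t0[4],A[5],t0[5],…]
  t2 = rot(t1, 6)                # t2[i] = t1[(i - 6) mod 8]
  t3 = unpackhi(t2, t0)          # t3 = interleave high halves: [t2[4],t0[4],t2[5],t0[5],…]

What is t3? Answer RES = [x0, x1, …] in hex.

t0 = [0x0e, 0x3b, 0xca, 0x3b, 0x3b, 0xca, 0xca, 0x1c]
t1 = [0xaa, 0x3b, 0xca, 0xca, 0x0e, 0xca, 0x61, 0x1c]
t2 = [0xca, 0xca, 0x0e, 0xca, 0x61, 0x1c, 0xaa, 0x3b]
t3 = [0x61, 0x3b, 0x1c, 0xca, 0xaa, 0xca, 0x3b, 0x1c]

RES = [ 0x61  0x3b  0x1c  0xca  0xaa  0xca  0x3b  0x1c ]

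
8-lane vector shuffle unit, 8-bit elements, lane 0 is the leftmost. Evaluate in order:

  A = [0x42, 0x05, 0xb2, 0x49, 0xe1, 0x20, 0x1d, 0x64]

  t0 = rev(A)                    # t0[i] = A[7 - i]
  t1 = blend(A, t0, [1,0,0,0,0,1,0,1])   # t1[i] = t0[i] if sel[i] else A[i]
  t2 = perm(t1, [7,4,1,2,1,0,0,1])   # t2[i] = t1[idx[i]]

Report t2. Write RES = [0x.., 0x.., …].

t0 = [0x64, 0x1d, 0x20, 0xe1, 0x49, 0xb2, 0x05, 0x42]
t1 = [0x64, 0x05, 0xb2, 0x49, 0xe1, 0xb2, 0x1d, 0x42]
t2 = [0x42, 0xe1, 0x05, 0xb2, 0x05, 0x64, 0x64, 0x05]

RES = [0x42, 0xe1, 0x05, 0xb2, 0x05, 0x64, 0x64, 0x05]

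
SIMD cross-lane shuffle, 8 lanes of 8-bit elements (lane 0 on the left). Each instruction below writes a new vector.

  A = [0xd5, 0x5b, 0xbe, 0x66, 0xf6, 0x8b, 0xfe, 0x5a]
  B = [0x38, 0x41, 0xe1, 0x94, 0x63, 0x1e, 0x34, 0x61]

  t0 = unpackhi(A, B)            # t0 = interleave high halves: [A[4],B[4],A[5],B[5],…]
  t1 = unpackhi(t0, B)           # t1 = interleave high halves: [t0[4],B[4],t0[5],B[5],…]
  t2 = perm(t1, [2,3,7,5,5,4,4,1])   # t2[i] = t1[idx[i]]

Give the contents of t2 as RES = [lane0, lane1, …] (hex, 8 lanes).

  t0: f6 63 8b 1e fe 34 5a 61
  t1: fe 63 34 1e 5a 34 61 61
  t2: 34 1e 61 34 34 5a 5a 63

RES = [ 0x34  0x1e  0x61  0x34  0x34  0x5a  0x5a  0x63 ]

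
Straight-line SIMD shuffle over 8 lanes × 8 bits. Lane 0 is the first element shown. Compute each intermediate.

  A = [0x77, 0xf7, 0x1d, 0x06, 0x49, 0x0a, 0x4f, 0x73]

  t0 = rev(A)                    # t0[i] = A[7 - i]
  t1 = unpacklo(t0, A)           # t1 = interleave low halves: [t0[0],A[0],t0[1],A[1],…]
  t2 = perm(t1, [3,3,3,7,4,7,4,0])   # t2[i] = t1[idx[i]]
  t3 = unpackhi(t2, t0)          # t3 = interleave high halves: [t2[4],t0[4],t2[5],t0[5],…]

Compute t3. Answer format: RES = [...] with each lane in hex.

  t0: 73 4f 0a 49 06 1d f7 77
  t1: 73 77 4f f7 0a 1d 49 06
  t2: f7 f7 f7 06 0a 06 0a 73
  t3: 0a 06 06 1d 0a f7 73 77

RES = [ 0x0a  0x06  0x06  0x1d  0x0a  0xf7  0x73  0x77 ]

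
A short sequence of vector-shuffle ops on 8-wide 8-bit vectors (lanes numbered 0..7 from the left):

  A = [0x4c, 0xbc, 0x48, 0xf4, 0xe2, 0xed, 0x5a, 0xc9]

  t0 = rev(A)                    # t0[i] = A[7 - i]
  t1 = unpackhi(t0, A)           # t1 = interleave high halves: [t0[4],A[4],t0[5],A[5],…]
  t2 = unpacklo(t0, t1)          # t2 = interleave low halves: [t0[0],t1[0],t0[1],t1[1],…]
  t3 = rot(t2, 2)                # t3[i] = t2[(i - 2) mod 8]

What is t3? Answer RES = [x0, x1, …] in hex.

RES = [0xe2, 0xed, 0xc9, 0xf4, 0x5a, 0xe2, 0xed, 0x48]

  t0: c9 5a ed e2 f4 48 bc 4c
  t1: f4 e2 48 ed bc 5a 4c c9
  t2: c9 f4 5a e2 ed 48 e2 ed
  t3: e2 ed c9 f4 5a e2 ed 48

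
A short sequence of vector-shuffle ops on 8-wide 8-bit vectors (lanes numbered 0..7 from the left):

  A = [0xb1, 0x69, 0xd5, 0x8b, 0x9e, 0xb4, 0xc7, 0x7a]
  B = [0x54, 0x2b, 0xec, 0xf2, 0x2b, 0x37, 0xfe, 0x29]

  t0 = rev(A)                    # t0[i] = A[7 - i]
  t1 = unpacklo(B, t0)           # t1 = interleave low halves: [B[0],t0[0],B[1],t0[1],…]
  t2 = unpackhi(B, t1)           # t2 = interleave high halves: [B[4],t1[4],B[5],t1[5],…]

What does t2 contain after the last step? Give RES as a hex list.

t0 = [0x7a, 0xc7, 0xb4, 0x9e, 0x8b, 0xd5, 0x69, 0xb1]
t1 = [0x54, 0x7a, 0x2b, 0xc7, 0xec, 0xb4, 0xf2, 0x9e]
t2 = [0x2b, 0xec, 0x37, 0xb4, 0xfe, 0xf2, 0x29, 0x9e]

RES = [0x2b, 0xec, 0x37, 0xb4, 0xfe, 0xf2, 0x29, 0x9e]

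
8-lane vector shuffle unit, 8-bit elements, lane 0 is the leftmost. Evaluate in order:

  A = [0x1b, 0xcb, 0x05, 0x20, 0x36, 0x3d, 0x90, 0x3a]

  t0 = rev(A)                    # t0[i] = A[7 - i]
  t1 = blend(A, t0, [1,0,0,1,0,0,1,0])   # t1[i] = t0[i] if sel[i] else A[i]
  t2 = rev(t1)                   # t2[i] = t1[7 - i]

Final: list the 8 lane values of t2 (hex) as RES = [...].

RES = [ 0x3a  0xcb  0x3d  0x36  0x36  0x05  0xcb  0x3a ]

  t0: 3a 90 3d 36 20 05 cb 1b
  t1: 3a cb 05 36 36 3d cb 3a
  t2: 3a cb 3d 36 36 05 cb 3a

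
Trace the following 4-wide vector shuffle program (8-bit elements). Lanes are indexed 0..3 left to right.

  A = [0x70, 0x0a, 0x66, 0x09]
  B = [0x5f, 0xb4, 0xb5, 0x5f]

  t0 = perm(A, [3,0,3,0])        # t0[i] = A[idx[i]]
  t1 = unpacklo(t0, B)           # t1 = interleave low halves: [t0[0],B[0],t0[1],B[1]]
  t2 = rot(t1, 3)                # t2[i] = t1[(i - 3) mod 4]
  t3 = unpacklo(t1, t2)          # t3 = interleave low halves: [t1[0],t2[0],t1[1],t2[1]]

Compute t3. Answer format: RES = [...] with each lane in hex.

→ t0 |09|70|09|70|
→ t1 |09|5f|70|b4|
→ t2 |5f|70|b4|09|
→ t3 |09|5f|5f|70|

RES = [0x09, 0x5f, 0x5f, 0x70]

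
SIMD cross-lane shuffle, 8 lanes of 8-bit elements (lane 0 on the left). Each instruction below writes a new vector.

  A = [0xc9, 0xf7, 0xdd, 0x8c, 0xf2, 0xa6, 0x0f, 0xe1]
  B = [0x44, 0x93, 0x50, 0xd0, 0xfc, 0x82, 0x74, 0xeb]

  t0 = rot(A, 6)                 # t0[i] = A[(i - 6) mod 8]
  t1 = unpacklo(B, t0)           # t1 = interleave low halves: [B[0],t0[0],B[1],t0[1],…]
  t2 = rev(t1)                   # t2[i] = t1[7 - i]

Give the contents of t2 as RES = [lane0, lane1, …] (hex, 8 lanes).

RES = [ 0xa6  0xd0  0xf2  0x50  0x8c  0x93  0xdd  0x44 ]

  t0: dd 8c f2 a6 0f e1 c9 f7
  t1: 44 dd 93 8c 50 f2 d0 a6
  t2: a6 d0 f2 50 8c 93 dd 44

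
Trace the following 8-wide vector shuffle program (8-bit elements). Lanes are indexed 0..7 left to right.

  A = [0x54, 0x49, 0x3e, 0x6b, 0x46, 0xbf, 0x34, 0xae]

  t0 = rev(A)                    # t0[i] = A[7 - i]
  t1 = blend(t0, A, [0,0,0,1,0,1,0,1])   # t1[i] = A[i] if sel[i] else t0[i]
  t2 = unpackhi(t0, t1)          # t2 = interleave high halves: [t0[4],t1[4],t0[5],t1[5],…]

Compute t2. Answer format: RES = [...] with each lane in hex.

RES = [ 0x6b  0x6b  0x3e  0xbf  0x49  0x49  0x54  0xae ]

  t0: ae 34 bf 46 6b 3e 49 54
  t1: ae 34 bf 6b 6b bf 49 ae
  t2: 6b 6b 3e bf 49 49 54 ae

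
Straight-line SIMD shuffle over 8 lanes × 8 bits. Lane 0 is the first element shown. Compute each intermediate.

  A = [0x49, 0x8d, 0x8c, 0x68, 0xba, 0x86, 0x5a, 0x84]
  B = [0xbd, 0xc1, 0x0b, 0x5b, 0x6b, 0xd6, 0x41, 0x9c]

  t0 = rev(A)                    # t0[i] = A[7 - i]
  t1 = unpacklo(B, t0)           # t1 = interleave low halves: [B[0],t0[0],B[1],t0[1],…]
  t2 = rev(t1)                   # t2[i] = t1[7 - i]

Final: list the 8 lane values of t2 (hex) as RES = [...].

→ t0 |84|5a|86|ba|68|8c|8d|49|
→ t1 |bd|84|c1|5a|0b|86|5b|ba|
→ t2 |ba|5b|86|0b|5a|c1|84|bd|

RES = [0xba, 0x5b, 0x86, 0x0b, 0x5a, 0xc1, 0x84, 0xbd]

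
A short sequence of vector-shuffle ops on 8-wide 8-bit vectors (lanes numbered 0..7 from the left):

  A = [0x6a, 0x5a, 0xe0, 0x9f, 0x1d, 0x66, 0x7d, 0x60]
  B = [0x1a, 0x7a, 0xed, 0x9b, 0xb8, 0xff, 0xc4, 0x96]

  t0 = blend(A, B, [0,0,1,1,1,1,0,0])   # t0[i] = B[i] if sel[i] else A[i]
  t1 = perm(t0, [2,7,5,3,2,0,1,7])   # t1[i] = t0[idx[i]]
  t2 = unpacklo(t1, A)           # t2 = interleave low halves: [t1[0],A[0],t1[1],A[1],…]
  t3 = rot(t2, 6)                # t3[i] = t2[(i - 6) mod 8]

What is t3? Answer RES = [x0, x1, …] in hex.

RES = [ 0x60  0x5a  0xff  0xe0  0x9b  0x9f  0xed  0x6a ]

  t0: 6a 5a ed 9b b8 ff 7d 60
  t1: ed 60 ff 9b ed 6a 5a 60
  t2: ed 6a 60 5a ff e0 9b 9f
  t3: 60 5a ff e0 9b 9f ed 6a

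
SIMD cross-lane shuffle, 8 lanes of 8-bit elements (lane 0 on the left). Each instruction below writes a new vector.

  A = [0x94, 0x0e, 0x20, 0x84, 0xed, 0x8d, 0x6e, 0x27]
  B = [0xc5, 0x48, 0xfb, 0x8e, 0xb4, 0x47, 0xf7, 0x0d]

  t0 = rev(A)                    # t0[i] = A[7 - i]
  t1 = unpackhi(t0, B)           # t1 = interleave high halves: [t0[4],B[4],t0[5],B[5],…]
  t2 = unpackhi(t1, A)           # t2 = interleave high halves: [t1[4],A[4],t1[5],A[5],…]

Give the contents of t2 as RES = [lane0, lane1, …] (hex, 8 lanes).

  t0: 27 6e 8d ed 84 20 0e 94
  t1: 84 b4 20 47 0e f7 94 0d
  t2: 0e ed f7 8d 94 6e 0d 27

RES = [0x0e, 0xed, 0xf7, 0x8d, 0x94, 0x6e, 0x0d, 0x27]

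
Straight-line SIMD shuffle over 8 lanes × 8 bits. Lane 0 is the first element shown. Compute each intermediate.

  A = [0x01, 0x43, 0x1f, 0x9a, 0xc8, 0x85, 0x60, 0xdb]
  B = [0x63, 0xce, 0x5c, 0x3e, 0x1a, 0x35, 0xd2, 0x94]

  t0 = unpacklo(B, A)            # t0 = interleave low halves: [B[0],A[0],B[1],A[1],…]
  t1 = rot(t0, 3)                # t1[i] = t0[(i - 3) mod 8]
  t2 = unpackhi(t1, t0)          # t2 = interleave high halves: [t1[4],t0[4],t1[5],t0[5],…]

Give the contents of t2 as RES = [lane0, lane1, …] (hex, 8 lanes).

t0 = [0x63, 0x01, 0xce, 0x43, 0x5c, 0x1f, 0x3e, 0x9a]
t1 = [0x1f, 0x3e, 0x9a, 0x63, 0x01, 0xce, 0x43, 0x5c]
t2 = [0x01, 0x5c, 0xce, 0x1f, 0x43, 0x3e, 0x5c, 0x9a]

RES = [ 0x01  0x5c  0xce  0x1f  0x43  0x3e  0x5c  0x9a ]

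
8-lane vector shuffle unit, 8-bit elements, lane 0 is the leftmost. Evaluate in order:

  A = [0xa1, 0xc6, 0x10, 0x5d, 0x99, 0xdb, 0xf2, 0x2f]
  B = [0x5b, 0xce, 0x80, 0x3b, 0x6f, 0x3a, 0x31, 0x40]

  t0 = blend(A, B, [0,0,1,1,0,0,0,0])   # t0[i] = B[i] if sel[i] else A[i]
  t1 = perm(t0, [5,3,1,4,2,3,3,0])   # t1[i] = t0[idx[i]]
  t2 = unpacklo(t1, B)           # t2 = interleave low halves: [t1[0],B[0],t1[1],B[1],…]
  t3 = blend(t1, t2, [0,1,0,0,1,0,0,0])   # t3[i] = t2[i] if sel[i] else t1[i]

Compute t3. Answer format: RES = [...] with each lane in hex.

t0 = [0xa1, 0xc6, 0x80, 0x3b, 0x99, 0xdb, 0xf2, 0x2f]
t1 = [0xdb, 0x3b, 0xc6, 0x99, 0x80, 0x3b, 0x3b, 0xa1]
t2 = [0xdb, 0x5b, 0x3b, 0xce, 0xc6, 0x80, 0x99, 0x3b]
t3 = [0xdb, 0x5b, 0xc6, 0x99, 0xc6, 0x3b, 0x3b, 0xa1]

RES = [0xdb, 0x5b, 0xc6, 0x99, 0xc6, 0x3b, 0x3b, 0xa1]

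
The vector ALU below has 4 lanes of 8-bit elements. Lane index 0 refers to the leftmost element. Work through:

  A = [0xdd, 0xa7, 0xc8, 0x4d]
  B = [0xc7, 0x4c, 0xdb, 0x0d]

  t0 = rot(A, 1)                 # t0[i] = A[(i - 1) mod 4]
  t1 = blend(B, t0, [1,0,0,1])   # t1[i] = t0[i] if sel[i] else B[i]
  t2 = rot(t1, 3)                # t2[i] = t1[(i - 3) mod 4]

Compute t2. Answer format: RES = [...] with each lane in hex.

→ t0 |4d|dd|a7|c8|
→ t1 |4d|4c|db|c8|
→ t2 |4c|db|c8|4d|

RES = [ 0x4c  0xdb  0xc8  0x4d ]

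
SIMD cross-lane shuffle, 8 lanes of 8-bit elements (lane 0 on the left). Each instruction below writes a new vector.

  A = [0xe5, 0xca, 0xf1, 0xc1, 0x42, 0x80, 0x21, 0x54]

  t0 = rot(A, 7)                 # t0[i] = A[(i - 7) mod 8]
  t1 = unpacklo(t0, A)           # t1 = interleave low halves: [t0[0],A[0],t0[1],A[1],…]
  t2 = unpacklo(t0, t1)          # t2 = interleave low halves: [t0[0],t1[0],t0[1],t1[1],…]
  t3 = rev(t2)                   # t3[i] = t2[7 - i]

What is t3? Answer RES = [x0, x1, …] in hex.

RES = [0xca, 0x42, 0xf1, 0xc1, 0xe5, 0xf1, 0xca, 0xca]

→ t0 |ca|f1|c1|42|80|21|54|e5|
→ t1 |ca|e5|f1|ca|c1|f1|42|c1|
→ t2 |ca|ca|f1|e5|c1|f1|42|ca|
→ t3 |ca|42|f1|c1|e5|f1|ca|ca|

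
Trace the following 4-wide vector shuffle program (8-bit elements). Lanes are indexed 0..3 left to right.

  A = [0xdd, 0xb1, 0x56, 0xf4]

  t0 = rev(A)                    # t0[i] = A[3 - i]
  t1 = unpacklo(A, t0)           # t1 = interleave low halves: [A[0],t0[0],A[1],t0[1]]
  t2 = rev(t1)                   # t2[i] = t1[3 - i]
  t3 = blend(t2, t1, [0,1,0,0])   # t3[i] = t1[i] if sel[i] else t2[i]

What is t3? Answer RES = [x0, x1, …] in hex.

RES = [ 0x56  0xf4  0xf4  0xdd ]

→ t0 |f4|56|b1|dd|
→ t1 |dd|f4|b1|56|
→ t2 |56|b1|f4|dd|
→ t3 |56|f4|f4|dd|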